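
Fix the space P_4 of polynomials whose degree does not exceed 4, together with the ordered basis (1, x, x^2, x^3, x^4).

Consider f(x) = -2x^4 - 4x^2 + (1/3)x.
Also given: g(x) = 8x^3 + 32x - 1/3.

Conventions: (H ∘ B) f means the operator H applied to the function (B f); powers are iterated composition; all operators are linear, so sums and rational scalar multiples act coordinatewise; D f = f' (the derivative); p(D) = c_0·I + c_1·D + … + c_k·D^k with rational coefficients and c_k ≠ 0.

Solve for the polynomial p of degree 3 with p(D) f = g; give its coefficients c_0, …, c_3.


c_0 = 0, c_1 = -1, c_2 = 0, c_3 = -1/2

D^0 f = -2x^4 - 4x^2 + (1/3)x
D^1 f = -8x^3 - 8x + 1/3
D^2 f = -24x^2 - 8
D^3 f = -48x
matching coefficients of g against c_0 f + c_1 Df + … from the top degree down determines the c_i
solution: c_0 = 0, c_1 = -1, c_2 = 0, c_3 = -1/2


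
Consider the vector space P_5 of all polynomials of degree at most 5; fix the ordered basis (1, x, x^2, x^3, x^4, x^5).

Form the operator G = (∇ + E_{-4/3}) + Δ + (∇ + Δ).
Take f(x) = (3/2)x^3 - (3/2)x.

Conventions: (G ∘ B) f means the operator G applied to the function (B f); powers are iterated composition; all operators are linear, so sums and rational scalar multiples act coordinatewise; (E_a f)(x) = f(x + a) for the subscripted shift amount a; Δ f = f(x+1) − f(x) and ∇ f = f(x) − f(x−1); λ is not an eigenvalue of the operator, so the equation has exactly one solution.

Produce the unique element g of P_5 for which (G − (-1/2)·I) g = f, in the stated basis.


g(x) = x^3 - (16/3)x^2 + (389/27)x - 4952/243

write g with unknown coordinates in the stated basis and equate coefficients in (G − (-1/2)·I) g = f
solving from the highest basis element down gives g = x^3 - (16/3)x^2 + (389/27)x - 4952/243
check: G g = x^3 + (8/3)x^2 - (235/27)x + 2476/243
so G g − (-1/2)·g = (3/2)x^3 - (3/2)x = f ✓


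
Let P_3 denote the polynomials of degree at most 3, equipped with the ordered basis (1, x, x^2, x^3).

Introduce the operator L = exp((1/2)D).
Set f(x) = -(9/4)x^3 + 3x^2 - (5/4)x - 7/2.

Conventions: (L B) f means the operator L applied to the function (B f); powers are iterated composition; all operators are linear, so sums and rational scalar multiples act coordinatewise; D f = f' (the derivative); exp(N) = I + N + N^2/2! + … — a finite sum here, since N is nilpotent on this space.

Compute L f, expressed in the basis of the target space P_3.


order-1 term: -(27/8)x^2 + 3x - 5/8
order-2 term: -(27/16)x + 3/4
order-3 term: -9/32
the series for exp((1/2)D) f terminates at order 3
exp((1/2)D) f = -(9/4)x^3 - (3/8)x^2 + (1/16)x - 117/32

the result is g(x) = -(9/4)x^3 - (3/8)x^2 + (1/16)x - 117/32


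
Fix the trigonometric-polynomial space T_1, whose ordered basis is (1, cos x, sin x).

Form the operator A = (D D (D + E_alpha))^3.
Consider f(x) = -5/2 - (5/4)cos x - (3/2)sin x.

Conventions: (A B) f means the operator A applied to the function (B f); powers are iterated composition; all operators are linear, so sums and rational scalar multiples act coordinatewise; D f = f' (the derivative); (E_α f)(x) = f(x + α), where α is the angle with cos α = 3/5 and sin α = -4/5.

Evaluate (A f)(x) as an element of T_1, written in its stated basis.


D f = -(3/2)cos x + (5/4)sin x
E_alpha f = -5/2 + (9/20)cos x - (19/10)sin x
(D + E_alpha) f = -5/2 - (21/20)cos x - (13/20)sin x
D (D + E_alpha) f = -(13/20)cos x + (21/20)sin x
D D (D + E_alpha) f = (21/20)cos x + (13/20)sin x
D (D D (D + E_alpha)) f = (13/20)cos x - (21/20)sin x
E_alpha (D D (D + E_alpha)) f = (11/100)cos x + (123/100)sin x
(D + E_alpha) (D D (D + E_alpha)) f = (19/25)cos x + (9/50)sin x
D (D + E_alpha) (D D (D + E_alpha)) f = (9/50)cos x - (19/25)sin x
D D (D + E_alpha) (D D (D + E_alpha)) f = -(19/25)cos x - (9/50)sin x
D (D D (D + E_alpha)) (D D (D + E_alpha)) f = -(9/50)cos x + (19/25)sin x
E_alpha (D D (D + E_alpha)) (D D (D + E_alpha)) f = -(39/125)cos x - (179/250)sin x
(D + E_alpha) (D D (D + E_alpha)) (D D (D + E_alpha)) f = -(123/250)cos x + (11/250)sin x
D (D + E_alpha) (D D (D + E_alpha)) (D D (D + E_alpha)) f = (11/250)cos x + (123/250)sin x
D D (D + E_alpha) (D D (D + E_alpha)) (D D (D + E_alpha)) f = (123/250)cos x - (11/250)sin x

g(x) = (123/250)cos x - (11/250)sin x


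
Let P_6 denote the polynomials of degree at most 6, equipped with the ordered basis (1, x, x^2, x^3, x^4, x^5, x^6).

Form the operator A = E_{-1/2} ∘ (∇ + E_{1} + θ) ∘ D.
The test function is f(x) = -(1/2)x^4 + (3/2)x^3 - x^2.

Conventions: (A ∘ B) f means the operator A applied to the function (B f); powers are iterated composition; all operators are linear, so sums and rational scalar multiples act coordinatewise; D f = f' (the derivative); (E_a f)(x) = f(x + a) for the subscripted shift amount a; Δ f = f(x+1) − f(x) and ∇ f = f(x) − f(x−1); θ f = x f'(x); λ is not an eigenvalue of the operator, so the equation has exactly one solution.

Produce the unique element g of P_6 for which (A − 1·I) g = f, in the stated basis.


the result is g(x) = (1/2)x^4 + (13/2)x^3 + (119/2)x^2 + (503/2)x + 2817/8

write g with unknown coordinates in the stated basis and equate coefficients in (A − 1·I) g = f
solving from the highest basis element down gives g = (1/2)x^4 + (13/2)x^3 + (119/2)x^2 + (503/2)x + 2817/8
check: A g = 8x^3 + (117/2)x^2 + (503/2)x + 2817/8
so A g − 1·g = -(1/2)x^4 + (3/2)x^3 - x^2 = f ✓


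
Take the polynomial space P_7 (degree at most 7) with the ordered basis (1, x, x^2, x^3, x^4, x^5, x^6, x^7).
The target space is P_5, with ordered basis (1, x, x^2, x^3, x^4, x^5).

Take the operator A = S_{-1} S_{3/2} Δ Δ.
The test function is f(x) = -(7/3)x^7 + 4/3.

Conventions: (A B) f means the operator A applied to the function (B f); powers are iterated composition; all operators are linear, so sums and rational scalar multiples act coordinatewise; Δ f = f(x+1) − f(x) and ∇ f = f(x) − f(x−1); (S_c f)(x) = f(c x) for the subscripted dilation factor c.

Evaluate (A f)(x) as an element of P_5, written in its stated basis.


the image equals g(x) = (11907/16)x^5 - (19845/8)x^4 + (15435/4)x^3 - (6615/2)x^2 + 1519x - 294

Δ f = -(49/3)x^6 - 49x^5 - (245/3)x^4 - (245/3)x^3 - 49x^2 - (49/3)x - 7/3
Δ Δ f = -98x^5 - 490x^4 - (3430/3)x^3 - 1470x^2 - (3038/3)x - 294
S_{3/2} (Δ Δ) f = -(11907/16)x^5 - (19845/8)x^4 - (15435/4)x^3 - (6615/2)x^2 - 1519x - 294
S_{-1} S_{3/2} (Δ Δ) f = (11907/16)x^5 - (19845/8)x^4 + (15435/4)x^3 - (6615/2)x^2 + 1519x - 294


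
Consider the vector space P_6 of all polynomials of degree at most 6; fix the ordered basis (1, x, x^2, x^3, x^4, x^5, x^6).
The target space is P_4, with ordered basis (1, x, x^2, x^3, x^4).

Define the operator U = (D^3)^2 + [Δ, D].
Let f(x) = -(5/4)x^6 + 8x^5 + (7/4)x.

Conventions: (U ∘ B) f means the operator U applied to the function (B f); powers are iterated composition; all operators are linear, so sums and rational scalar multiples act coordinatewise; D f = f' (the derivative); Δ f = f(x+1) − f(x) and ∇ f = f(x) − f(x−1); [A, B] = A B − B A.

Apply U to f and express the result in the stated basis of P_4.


D f = -(15/2)x^5 + 40x^4 + 7/4
D D f = -(75/2)x^4 + 160x^3
D D D f = -150x^3 + 480x^2
D D^3 f = -450x^2 + 960x
D D D^3 f = -900x + 960
D D D D^3 f = -900
D f = -(15/2)x^5 + 40x^4 + 7/4
Δ D f = -(75/2)x^4 + 85x^3 + 165x^2 + (245/2)x + 65/2
Δ f = -(15/2)x^5 + (85/4)x^4 + 55x^3 + (245/4)x^2 + (65/2)x + 17/2
D Δ f = -(75/2)x^4 + 85x^3 + 165x^2 + (245/2)x + 65/2
[Δ, D] f = 0
((D^3)^2 + [Δ, D]) f = -900

the result is g(x) = -900


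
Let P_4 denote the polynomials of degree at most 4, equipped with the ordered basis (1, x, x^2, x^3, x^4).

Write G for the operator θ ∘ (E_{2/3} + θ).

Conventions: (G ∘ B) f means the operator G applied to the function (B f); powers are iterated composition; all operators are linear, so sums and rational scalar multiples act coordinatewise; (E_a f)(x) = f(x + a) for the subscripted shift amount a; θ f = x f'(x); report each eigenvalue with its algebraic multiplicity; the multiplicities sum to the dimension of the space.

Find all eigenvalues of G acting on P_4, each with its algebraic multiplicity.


λ = 0 (multiplicity 1), λ = 2 (multiplicity 1), λ = 6 (multiplicity 1), λ = 12 (multiplicity 1), λ = 20 (multiplicity 1)

image of 1: 0
image of x: 2x
image of x^2: 6x^2 + (4/3)x
image of x^3: 12x^3 + 4x^2 + (4/3)x
image of x^4: 20x^4 + 8x^3 + (16/3)x^2 + (32/27)x
the matrix is upper triangular; its diagonal is (0, 2, 6, 12, 20)
for a triangular matrix the eigenvalues are the diagonal entries, with algebraic multiplicity their repetition count


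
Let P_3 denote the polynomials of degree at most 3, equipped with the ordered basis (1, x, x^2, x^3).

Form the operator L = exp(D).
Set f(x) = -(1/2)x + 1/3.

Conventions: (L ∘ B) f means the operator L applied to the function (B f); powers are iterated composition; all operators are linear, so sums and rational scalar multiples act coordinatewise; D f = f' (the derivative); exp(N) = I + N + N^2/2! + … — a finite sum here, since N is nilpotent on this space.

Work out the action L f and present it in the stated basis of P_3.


the result is g(x) = -(1/2)x - 1/6

order-1 term: -1/2
the series for exp(D) f terminates at order 1
exp(D) f = -(1/2)x - 1/6


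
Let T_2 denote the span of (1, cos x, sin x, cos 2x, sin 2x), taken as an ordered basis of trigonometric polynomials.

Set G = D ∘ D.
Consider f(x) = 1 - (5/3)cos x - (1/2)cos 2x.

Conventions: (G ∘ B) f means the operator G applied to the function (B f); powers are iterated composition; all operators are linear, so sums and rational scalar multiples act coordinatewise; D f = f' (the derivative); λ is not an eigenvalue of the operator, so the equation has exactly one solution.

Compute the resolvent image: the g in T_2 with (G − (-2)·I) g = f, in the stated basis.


write g with unknown coordinates in the stated basis and equate coefficients in (G − (-2)·I) g = f
solving from the highest basis element down gives g = 1/2 - (5/3)cos x + (1/4)cos 2x
check: G g = (5/3)cos x - cos 2x
so G g − (-2)·g = 1 - (5/3)cos x - (1/2)cos 2x = f ✓

the result is g(x) = 1/2 - (5/3)cos x + (1/4)cos 2x


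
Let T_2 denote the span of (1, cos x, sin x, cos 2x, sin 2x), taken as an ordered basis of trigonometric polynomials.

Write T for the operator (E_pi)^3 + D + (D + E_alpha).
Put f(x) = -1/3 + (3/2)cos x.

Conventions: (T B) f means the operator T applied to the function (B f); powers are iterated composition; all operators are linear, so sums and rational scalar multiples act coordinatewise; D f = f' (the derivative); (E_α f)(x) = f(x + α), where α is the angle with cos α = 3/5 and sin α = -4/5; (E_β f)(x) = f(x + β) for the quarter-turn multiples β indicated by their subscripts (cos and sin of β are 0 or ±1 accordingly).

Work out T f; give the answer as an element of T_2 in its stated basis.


E_pi f = -1/3 - (3/2)cos x
E_pi E_pi f = -1/3 + (3/2)cos x
E_pi E_pi E_pi f = -1/3 - (3/2)cos x
D f = -(3/2)sin x
D f = -(3/2)sin x
E_alpha f = -1/3 + (9/10)cos x + (6/5)sin x
(D + E_alpha) f = -1/3 + (9/10)cos x - (3/10)sin x
((E_pi)^3 + D + (D + E_alpha)) f = -2/3 - (3/5)cos x - (9/5)sin x

g(x) = -2/3 - (3/5)cos x - (9/5)sin x


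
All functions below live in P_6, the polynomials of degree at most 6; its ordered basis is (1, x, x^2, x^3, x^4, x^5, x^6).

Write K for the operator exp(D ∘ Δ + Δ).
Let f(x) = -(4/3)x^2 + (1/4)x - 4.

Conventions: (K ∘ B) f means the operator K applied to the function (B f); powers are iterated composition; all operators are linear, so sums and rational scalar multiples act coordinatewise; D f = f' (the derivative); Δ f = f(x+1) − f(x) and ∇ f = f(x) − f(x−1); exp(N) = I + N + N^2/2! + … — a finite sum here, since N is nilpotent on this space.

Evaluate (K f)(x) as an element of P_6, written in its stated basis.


order-1 term: -(8/3)x - 15/4
order-2 term: -4/3
the series for exp(D ∘ Δ + Δ) f terminates at order 2
exp(D ∘ Δ + Δ) f = -(4/3)x^2 - (29/12)x - 109/12

the result is g(x) = -(4/3)x^2 - (29/12)x - 109/12


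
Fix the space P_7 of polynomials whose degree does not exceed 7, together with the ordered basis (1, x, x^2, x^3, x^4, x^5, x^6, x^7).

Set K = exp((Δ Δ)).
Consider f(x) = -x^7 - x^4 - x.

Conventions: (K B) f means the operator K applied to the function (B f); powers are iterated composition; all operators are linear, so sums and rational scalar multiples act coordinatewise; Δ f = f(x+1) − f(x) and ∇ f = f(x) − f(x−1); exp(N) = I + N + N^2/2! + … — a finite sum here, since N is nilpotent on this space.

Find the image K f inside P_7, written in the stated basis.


order-1 term: -42x^5 - 210x^4 - 490x^3 - 642x^2 - 458x - 140
order-2 term: -420x^3 - 2520x^2 - 5460x - 4212
order-3 term: -840x - 2520
the series for exp((Δ Δ)) f terminates at order 3
exp((Δ Δ)) f = -x^7 - 42x^5 - 211x^4 - 910x^3 - 3162x^2 - 6759x - 6872

the image equals g(x) = -x^7 - 42x^5 - 211x^4 - 910x^3 - 3162x^2 - 6759x - 6872


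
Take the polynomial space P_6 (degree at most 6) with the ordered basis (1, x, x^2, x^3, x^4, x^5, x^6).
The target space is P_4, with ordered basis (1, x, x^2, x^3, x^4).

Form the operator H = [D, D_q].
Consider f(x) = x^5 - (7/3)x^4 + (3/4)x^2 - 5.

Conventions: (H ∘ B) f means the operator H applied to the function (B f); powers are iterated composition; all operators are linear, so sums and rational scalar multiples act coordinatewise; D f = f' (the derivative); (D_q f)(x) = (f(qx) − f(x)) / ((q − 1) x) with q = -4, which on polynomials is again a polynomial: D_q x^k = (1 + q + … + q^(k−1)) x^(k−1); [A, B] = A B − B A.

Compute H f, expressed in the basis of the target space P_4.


D_q f = 205x^4 + 119x^3 - (9/4)x
D D_q f = 820x^3 + 357x^2 - 9/4
D f = 5x^4 - (28/3)x^3 + (3/2)x
D_q D f = -255x^3 - (364/3)x^2 + 3/2
[D, D_q] f = 1075x^3 + (1435/3)x^2 - 15/4

the image equals g(x) = 1075x^3 + (1435/3)x^2 - 15/4


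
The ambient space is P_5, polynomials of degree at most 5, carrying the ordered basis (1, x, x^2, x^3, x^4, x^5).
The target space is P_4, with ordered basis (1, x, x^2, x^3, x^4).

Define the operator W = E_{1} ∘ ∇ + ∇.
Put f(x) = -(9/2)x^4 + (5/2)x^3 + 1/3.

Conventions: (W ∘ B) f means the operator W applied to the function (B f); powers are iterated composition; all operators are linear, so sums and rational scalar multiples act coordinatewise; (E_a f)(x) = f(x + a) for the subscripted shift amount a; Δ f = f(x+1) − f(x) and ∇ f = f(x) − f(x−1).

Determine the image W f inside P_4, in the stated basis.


∇ f = -18x^3 + (69/2)x^2 - (51/2)x + 7
E_{1} ∇ f = -18x^3 - (39/2)x^2 - (21/2)x - 2
∇ f = -18x^3 + (69/2)x^2 - (51/2)x + 7
(E_{1} ∘ ∇ + ∇) f = -36x^3 + 15x^2 - 36x + 5

the image equals g(x) = -36x^3 + 15x^2 - 36x + 5


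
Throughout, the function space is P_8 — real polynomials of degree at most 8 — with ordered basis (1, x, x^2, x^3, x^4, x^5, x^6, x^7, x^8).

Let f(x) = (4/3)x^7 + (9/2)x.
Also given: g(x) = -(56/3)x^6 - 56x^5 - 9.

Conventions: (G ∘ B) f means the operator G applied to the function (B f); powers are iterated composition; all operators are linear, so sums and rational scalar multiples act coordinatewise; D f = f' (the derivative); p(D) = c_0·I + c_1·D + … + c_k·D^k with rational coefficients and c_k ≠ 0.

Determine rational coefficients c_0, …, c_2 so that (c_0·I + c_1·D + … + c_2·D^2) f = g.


D^0 f = (4/3)x^7 + (9/2)x
D^1 f = (28/3)x^6 + 9/2
D^2 f = 56x^5
matching coefficients of g against c_0 f + c_1 Df + … from the top degree down determines the c_i
solution: c_0 = 0, c_1 = -2, c_2 = -1

c_0 = 0, c_1 = -2, c_2 = -1


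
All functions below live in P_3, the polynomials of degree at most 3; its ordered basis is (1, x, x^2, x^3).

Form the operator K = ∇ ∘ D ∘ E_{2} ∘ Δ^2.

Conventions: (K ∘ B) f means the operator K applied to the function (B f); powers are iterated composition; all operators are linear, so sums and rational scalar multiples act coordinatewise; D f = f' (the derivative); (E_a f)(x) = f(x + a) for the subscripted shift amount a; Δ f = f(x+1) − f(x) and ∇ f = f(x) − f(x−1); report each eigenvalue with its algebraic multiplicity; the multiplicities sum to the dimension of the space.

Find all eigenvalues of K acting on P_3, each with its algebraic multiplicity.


image of 1: 0
image of x: 0
image of x^2: 0
image of x^3: 0
the matrix is upper triangular; its diagonal is (0, 0, 0, 0)
for a triangular matrix the eigenvalues are the diagonal entries, with algebraic multiplicity their repetition count

λ = 0 (multiplicity 4)


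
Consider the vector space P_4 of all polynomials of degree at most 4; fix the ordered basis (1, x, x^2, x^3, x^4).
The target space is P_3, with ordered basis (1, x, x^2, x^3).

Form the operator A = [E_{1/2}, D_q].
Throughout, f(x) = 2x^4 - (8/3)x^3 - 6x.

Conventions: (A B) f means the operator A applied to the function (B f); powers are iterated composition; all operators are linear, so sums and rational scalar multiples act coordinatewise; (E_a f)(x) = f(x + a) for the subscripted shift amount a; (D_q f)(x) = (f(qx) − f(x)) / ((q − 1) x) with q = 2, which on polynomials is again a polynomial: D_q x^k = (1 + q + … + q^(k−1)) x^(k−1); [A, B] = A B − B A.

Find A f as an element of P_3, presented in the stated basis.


D_q f = 30x^3 - (56/3)x^2 - 6
E_{1/2} D_q f = 30x^3 + (79/3)x^2 + (23/6)x - 83/12
E_{1/2} f = 2x^4 + (4/3)x^3 - x^2 - 7x - 77/24
D_q E_{1/2} f = 30x^3 + (28/3)x^2 - 3x - 7
[E_{1/2}, D_q] f = 17x^2 + (41/6)x + 1/12

the image equals g(x) = 17x^2 + (41/6)x + 1/12


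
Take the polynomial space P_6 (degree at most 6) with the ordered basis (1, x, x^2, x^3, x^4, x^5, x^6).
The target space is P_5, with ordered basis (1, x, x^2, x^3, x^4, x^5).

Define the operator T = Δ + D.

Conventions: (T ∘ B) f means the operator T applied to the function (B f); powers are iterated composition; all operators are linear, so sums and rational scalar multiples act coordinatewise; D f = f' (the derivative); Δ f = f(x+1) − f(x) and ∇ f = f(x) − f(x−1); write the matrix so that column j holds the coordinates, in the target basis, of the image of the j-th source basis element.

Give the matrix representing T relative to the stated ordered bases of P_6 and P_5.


the matrix is [[0, 2, 1, 1, 1, 1, 1]; [0, 0, 4, 3, 4, 5, 6]; [0, 0, 0, 6, 6, 10, 15]; [0, 0, 0, 0, 8, 10, 20]; [0, 0, 0, 0, 0, 10, 15]; [0, 0, 0, 0, 0, 0, 12]] (rows listed top to bottom)

image of 1: 0
image of x: 2
image of x^2: 4x + 1
image of x^3: 6x^2 + 3x + 1
image of x^4: 8x^3 + 6x^2 + 4x + 1
image of x^5: 10x^4 + 10x^3 + 10x^2 + 5x + 1
image of x^6: 12x^5 + 15x^4 + 20x^3 + 15x^2 + 6x + 1
each image's coordinates form column j of the matrix


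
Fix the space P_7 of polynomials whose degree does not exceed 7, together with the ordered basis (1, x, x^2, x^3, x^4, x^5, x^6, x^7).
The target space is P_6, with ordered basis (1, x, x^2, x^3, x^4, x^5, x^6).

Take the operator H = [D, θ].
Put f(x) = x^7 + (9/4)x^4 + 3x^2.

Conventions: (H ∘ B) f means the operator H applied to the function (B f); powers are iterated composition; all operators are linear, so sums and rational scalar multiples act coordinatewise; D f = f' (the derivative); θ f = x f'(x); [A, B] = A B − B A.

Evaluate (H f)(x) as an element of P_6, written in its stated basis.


the result is g(x) = 7x^6 + 9x^3 + 6x

θ f = 7x^7 + 9x^4 + 6x^2
D θ f = 49x^6 + 36x^3 + 12x
D f = 7x^6 + 9x^3 + 6x
θ D f = 42x^6 + 27x^3 + 6x
[D, θ] f = 7x^6 + 9x^3 + 6x


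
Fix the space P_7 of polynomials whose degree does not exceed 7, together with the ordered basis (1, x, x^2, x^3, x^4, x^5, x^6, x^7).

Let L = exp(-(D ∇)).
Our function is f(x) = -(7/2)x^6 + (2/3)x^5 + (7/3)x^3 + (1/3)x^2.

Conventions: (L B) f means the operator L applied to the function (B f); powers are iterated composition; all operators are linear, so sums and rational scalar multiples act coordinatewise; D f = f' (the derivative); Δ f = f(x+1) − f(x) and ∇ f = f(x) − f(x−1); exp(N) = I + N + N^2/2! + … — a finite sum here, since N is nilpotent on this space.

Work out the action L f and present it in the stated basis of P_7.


order-1 term: 105x^4 - (670/3)x^3 + 230x^2 - (397/3)x + 92/3
order-2 term: -630x^2 + 1300x - 775
order-3 term: 420
the series for exp(-(D ∇)) f terminates at order 3
exp(-(D ∇)) f = -(7/2)x^6 + (2/3)x^5 + 105x^4 - 221x^3 - (1199/3)x^2 + (3503/3)x - 973/3

g(x) = -(7/2)x^6 + (2/3)x^5 + 105x^4 - 221x^3 - (1199/3)x^2 + (3503/3)x - 973/3


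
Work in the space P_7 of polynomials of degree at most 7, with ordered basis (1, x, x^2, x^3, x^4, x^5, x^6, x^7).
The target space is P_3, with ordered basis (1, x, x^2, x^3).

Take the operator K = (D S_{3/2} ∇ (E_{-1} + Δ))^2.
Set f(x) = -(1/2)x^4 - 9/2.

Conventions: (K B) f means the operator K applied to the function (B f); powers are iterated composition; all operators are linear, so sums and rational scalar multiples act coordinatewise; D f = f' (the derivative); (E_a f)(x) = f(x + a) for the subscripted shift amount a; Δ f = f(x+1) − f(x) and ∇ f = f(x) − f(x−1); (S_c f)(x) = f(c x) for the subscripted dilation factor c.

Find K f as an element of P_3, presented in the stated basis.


E_{-1} f = -(1/2)x^4 + 2x^3 - 3x^2 + 2x - 5
Δ f = -2x^3 - 3x^2 - 2x - 1/2
(E_{-1} + Δ) f = -(1/2)x^4 - 6x^2 - 11/2
∇ (E_{-1} + Δ) f = -2x^3 + 3x^2 - 14x + 13/2
S_{3/2} ∇ (E_{-1} + Δ) f = -(27/4)x^3 + (27/4)x^2 - 21x + 13/2
D S_{3/2} ∇ (E_{-1} + Δ) f = -(81/4)x^2 + (27/2)x - 21
E_{-1} (D S_{3/2} ∇ (E_{-1} + Δ)) f = -(81/4)x^2 + 54x - 219/4
Δ (D S_{3/2} ∇ (E_{-1} + Δ)) f = -(81/2)x - 27/4
(E_{-1} + Δ) (D S_{3/2} ∇ (E_{-1} + Δ)) f = -(81/4)x^2 + (27/2)x - 123/2
∇ (E_{-1} + Δ) (D S_{3/2} ∇ (E_{-1} + Δ)) f = -(81/2)x + 135/4
S_{3/2} ∇ (E_{-1} + Δ) (D S_{3/2} ∇ (E_{-1} + Δ)) f = -(243/4)x + 135/4
D S_{3/2} ∇ (E_{-1} + Δ) (D S_{3/2} ∇ (E_{-1} + Δ)) f = -243/4

the result is g(x) = -243/4


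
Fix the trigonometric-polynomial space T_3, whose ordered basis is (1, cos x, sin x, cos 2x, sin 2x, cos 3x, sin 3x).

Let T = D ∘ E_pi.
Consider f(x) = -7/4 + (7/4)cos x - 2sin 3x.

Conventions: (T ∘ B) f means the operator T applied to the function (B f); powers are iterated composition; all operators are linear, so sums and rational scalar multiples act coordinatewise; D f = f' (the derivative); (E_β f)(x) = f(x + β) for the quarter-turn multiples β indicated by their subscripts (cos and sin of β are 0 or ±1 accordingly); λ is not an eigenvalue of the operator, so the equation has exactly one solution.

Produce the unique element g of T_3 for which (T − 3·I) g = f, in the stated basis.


the image equals g(x) = 7/12 - (21/40)cos x - (7/40)sin x - (1/3)cos 3x + (1/3)sin 3x

write g with unknown coordinates in the stated basis and equate coefficients in (T − 3·I) g = f
solving from the highest basis element down gives g = 7/12 - (21/40)cos x - (7/40)sin x - (1/3)cos 3x + (1/3)sin 3x
check: T g = (7/40)cos x - (21/40)sin x - cos 3x - sin 3x
so T g − 3·g = -7/4 + (7/4)cos x - 2sin 3x = f ✓


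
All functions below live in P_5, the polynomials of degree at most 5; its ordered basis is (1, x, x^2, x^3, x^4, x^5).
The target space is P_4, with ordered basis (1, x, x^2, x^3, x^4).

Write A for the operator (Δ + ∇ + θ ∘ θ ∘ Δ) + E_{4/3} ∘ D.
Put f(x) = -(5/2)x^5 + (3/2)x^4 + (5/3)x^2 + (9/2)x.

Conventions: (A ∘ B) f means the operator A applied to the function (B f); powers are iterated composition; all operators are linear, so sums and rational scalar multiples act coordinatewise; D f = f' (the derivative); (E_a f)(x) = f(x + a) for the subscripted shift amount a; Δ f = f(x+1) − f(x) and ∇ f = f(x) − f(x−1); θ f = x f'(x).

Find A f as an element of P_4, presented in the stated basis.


Δ f = -(25/2)x^4 - 19x^3 - 16x^2 - (19/6)x + 31/6
∇ f = -(25/2)x^4 + 31x^3 - 34x^2 + (131/6)x - 7/6
Δ f = -(25/2)x^4 - 19x^3 - 16x^2 - (19/6)x + 31/6
θ Δ f = -50x^4 - 57x^3 - 32x^2 - (19/6)x
θ θ Δ f = -200x^4 - 171x^3 - 64x^2 - (19/6)x
(Δ + ∇ + θ ∘ θ ∘ Δ) f = -225x^4 - 159x^3 - 114x^2 + (31/2)x + 4
D f = -(25/2)x^4 + 6x^3 + (10/3)x + 9/2
E_{4/3} D f = -(25/2)x^4 - (182/3)x^3 - (328/3)x^2 - (2246/27)x - 2647/162
((Δ + ∇ + θ ∘ θ ∘ Δ) + E_{4/3} ∘ D) f = -(475/2)x^4 - (659/3)x^3 - (670/3)x^2 - (3655/54)x - 1999/162

the image equals g(x) = -(475/2)x^4 - (659/3)x^3 - (670/3)x^2 - (3655/54)x - 1999/162


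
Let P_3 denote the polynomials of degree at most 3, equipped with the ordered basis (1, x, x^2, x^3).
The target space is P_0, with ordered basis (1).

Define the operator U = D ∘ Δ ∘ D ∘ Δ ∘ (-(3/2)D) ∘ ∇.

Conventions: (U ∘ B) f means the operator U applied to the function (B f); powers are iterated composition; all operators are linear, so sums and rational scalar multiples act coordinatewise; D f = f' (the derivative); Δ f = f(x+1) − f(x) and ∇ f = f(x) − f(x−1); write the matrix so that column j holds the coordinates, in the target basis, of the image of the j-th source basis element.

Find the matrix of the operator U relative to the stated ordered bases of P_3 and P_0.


image of 1: 0
image of x: 0
image of x^2: 0
image of x^3: 0
each image's coordinates form column j of the matrix

the matrix is [[0, 0, 0, 0]] (rows listed top to bottom)


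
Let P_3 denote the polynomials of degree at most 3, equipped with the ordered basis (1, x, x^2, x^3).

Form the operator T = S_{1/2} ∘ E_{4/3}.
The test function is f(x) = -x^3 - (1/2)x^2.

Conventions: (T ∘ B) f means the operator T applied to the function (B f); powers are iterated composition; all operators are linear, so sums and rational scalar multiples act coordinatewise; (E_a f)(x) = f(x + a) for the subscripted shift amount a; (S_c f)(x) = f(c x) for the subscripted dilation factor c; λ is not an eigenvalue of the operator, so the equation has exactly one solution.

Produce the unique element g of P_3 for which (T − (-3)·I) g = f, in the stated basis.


the image equals g(x) = -(8/25)x^3 - (18/325)x^2 + (1808/6825)x + 7736/61425

write g with unknown coordinates in the stated basis and equate coefficients in (T − (-3)·I) g = f
solving from the highest basis element down gives g = -(8/25)x^3 - (18/325)x^2 + (1808/6825)x + 7736/61425
check: T g = -(1/25)x^3 - (217/650)x^2 - (1808/2275)x - 7736/20475
so T g − (-3)·g = -x^3 - (1/2)x^2 = f ✓


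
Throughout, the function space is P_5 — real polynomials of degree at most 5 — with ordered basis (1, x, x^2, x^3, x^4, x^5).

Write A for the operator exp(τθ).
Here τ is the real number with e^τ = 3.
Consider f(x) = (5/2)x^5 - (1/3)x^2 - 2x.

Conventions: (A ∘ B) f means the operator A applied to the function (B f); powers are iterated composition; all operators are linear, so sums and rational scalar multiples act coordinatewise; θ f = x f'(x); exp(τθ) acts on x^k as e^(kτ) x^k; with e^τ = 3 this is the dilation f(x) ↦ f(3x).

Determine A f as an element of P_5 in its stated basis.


g(x) = (1215/2)x^5 - 3x^2 - 6x

exp(τθ) x^k = e^(kτ) x^k; with e^τ = 3 this sends x^k to 3^k x^k
x ↦ 3 x
x^2 ↦ 9 x^2
x^5 ↦ 243 x^5
applying this coordinatewise to f: exp(τθ) f = (1215/2)x^5 - 3x^2 - 6x


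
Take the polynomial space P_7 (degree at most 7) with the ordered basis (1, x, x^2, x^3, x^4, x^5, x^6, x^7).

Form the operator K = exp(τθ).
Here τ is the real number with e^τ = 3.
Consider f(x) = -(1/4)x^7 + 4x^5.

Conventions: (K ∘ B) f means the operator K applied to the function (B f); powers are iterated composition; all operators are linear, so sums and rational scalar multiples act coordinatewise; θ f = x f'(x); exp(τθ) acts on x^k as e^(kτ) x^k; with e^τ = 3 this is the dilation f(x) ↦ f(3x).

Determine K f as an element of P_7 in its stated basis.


exp(τθ) x^k = e^(kτ) x^k; with e^τ = 3 this sends x^k to 3^k x^k
x^5 ↦ 243 x^5
x^7 ↦ 2187 x^7
applying this coordinatewise to f: exp(τθ) f = -(2187/4)x^7 + 972x^5

the result is g(x) = -(2187/4)x^7 + 972x^5


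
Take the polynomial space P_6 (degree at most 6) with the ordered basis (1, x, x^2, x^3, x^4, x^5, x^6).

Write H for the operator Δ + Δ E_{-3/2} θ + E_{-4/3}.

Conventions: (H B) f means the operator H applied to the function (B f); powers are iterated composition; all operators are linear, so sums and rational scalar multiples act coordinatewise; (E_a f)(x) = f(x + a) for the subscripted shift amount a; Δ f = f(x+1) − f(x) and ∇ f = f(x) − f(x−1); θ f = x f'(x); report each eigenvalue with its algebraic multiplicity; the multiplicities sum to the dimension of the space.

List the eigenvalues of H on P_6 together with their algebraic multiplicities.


image of 1: 1
image of x: x + 2/3
image of x^2: x^2 + (10/3)x - 11/9
image of x^3: x^3 + 8x^2 - (29/3)x + 905/108
image of x^4: x^4 + (44/3)x^3 - (94/3)x^2 + (1256/27)x - 1283/81
image of x^5: x^5 + (70/3)x^4 - (650/9)x^3 + (8035/54)x^2 - (8440/81)x + 134519/3888
image of x^6: x^6 + 34x^5 - (415/3)x^4 + (9790/27)x^3 - (10465/27)x^2 + (81961/324)x - 179717/2916
the matrix is upper triangular; its diagonal is (1, 1, 1, 1, 1, 1, 1)
for a triangular matrix the eigenvalues are the diagonal entries, with algebraic multiplicity their repetition count

λ = 1 (multiplicity 7)


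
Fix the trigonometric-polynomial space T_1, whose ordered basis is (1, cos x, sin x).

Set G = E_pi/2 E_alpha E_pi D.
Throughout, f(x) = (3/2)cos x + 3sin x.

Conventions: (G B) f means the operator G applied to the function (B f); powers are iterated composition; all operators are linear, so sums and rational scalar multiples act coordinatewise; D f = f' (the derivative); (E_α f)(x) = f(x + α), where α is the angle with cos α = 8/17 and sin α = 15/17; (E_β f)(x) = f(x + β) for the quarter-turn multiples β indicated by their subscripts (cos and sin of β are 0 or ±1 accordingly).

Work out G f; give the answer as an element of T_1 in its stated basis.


D f = 3cos x - (3/2)sin x
E_pi D f = -3cos x + (3/2)sin x
E_alpha (E_pi D) f = -(3/34)cos x + (57/17)sin x
E_pi/2 E_alpha (E_pi D) f = (57/17)cos x + (3/34)sin x

g(x) = (57/17)cos x + (3/34)sin x


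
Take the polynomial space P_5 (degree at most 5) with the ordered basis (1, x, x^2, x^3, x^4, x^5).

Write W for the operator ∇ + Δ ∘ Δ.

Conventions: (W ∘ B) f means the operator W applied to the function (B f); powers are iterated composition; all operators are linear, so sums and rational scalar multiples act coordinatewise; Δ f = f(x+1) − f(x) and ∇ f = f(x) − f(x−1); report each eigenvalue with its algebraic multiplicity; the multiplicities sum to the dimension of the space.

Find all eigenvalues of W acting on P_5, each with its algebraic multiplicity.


λ = 0 (multiplicity 6)

image of 1: 0
image of x: 1
image of x^2: 2x + 1
image of x^3: 3x^2 + 3x + 7
image of x^4: 4x^3 + 6x^2 + 28x + 13
image of x^5: 5x^4 + 10x^3 + 70x^2 + 65x + 31
the matrix is upper triangular; its diagonal is (0, 0, 0, 0, 0, 0)
for a triangular matrix the eigenvalues are the diagonal entries, with algebraic multiplicity their repetition count


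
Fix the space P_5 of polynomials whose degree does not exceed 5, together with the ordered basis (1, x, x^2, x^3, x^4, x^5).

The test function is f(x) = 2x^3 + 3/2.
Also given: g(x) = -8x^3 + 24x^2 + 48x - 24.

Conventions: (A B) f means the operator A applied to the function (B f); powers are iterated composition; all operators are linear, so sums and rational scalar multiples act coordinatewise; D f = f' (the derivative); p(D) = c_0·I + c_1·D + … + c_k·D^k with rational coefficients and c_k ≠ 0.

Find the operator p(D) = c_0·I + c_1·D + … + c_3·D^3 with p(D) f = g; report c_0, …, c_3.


c_0 = -4, c_1 = 4, c_2 = 4, c_3 = -3/2

D^0 f = 2x^3 + 3/2
D^1 f = 6x^2
D^2 f = 12x
D^3 f = 12
matching coefficients of g against c_0 f + c_1 Df + … from the top degree down determines the c_i
solution: c_0 = -4, c_1 = 4, c_2 = 4, c_3 = -3/2


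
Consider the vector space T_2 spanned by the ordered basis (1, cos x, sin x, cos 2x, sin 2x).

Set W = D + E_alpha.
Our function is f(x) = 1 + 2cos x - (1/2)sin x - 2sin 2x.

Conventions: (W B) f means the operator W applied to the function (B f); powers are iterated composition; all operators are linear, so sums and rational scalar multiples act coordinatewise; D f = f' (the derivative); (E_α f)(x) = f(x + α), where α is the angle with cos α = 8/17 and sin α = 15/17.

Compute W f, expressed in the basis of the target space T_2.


the image equals g(x) = 1 - 4sin x - (1636/289)cos 2x + (322/289)sin 2x

D f = -(1/2)cos x - 2sin x - 4cos 2x
E_alpha f = 1 + (1/2)cos x - 2sin x - (480/289)cos 2x + (322/289)sin 2x
(D + E_alpha) f = 1 - 4sin x - (1636/289)cos 2x + (322/289)sin 2x


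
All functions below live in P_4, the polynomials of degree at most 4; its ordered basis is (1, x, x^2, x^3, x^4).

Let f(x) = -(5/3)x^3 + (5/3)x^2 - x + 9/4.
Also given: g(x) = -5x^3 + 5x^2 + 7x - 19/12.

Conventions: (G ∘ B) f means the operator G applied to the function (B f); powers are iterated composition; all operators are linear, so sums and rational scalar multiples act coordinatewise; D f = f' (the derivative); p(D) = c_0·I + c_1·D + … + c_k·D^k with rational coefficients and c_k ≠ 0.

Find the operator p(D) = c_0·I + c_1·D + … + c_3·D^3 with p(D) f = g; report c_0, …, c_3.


c_0 = 3, c_1 = 0, c_2 = -1, c_3 = 1/2

D^0 f = -(5/3)x^3 + (5/3)x^2 - x + 9/4
D^1 f = -5x^2 + (10/3)x - 1
D^2 f = -10x + 10/3
D^3 f = -10
matching coefficients of g against c_0 f + c_1 Df + … from the top degree down determines the c_i
solution: c_0 = 3, c_1 = 0, c_2 = -1, c_3 = 1/2


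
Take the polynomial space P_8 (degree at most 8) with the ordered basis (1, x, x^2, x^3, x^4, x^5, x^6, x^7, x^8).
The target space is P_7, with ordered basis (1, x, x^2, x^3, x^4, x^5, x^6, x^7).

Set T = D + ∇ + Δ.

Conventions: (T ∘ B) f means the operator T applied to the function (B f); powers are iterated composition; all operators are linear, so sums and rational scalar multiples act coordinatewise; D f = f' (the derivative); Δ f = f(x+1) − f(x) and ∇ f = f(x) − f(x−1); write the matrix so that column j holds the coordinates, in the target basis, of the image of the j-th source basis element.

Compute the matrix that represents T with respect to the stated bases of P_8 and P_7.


image of 1: 0
image of x: 3
image of x^2: 6x
image of x^3: 9x^2 + 2
image of x^4: 12x^3 + 8x
image of x^5: 15x^4 + 20x^2 + 2
image of x^6: 18x^5 + 40x^3 + 12x
image of x^7: 21x^6 + 70x^4 + 42x^2 + 2
image of x^8: 24x^7 + 112x^5 + 112x^3 + 16x
each image's coordinates form column j of the matrix

the matrix is [[0, 3, 0, 2, 0, 2, 0, 2, 0]; [0, 0, 6, 0, 8, 0, 12, 0, 16]; [0, 0, 0, 9, 0, 20, 0, 42, 0]; [0, 0, 0, 0, 12, 0, 40, 0, 112]; [0, 0, 0, 0, 0, 15, 0, 70, 0]; [0, 0, 0, 0, 0, 0, 18, 0, 112]; [0, 0, 0, 0, 0, 0, 0, 21, 0]; [0, 0, 0, 0, 0, 0, 0, 0, 24]] (rows listed top to bottom)


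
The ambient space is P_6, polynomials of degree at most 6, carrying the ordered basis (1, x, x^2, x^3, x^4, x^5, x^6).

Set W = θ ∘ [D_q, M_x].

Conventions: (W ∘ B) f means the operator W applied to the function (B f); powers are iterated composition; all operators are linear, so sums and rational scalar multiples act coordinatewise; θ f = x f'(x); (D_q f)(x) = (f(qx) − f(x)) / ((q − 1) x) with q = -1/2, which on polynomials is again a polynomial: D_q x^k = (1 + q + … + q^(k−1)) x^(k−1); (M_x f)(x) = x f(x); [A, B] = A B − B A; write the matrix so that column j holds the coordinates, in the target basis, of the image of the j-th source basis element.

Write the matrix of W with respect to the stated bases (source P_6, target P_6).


image of 1: 0
image of x: -(1/2)x
image of x^2: (1/2)x^2
image of x^3: -(3/8)x^3
image of x^4: (1/4)x^4
image of x^5: -(5/32)x^5
image of x^6: (3/32)x^6
each image's coordinates form column j of the matrix

the matrix is [[0, 0, 0, 0, 0, 0, 0]; [0, -1/2, 0, 0, 0, 0, 0]; [0, 0, 1/2, 0, 0, 0, 0]; [0, 0, 0, -3/8, 0, 0, 0]; [0, 0, 0, 0, 1/4, 0, 0]; [0, 0, 0, 0, 0, -5/32, 0]; [0, 0, 0, 0, 0, 0, 3/32]] (rows listed top to bottom)


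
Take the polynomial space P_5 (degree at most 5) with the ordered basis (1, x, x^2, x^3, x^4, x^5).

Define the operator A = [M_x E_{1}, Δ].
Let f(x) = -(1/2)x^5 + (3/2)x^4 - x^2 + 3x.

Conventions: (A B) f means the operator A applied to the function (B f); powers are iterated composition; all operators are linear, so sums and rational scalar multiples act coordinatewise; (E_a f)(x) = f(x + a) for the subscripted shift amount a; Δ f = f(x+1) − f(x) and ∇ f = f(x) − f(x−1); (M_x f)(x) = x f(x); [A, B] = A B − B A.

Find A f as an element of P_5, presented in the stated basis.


the result is g(x) = (1/2)x^5 + (7/2)x^4 + 8x^3 + 5x^2 - 7x - 10

Δ f = -(5/2)x^4 + x^3 + 4x^2 + (3/2)x + 3
E_{1} Δ f = -(5/2)x^4 - 9x^3 - 8x^2 + (5/2)x + 7
M_x E_{1} Δ f = -(5/2)x^5 - 9x^4 - 8x^3 + (5/2)x^2 + 7x
E_{1} f = -(1/2)x^5 - x^4 + x^3 + 3x^2 + (9/2)x + 3
M_x E_{1} f = -(1/2)x^6 - x^5 + x^4 + 3x^3 + (9/2)x^2 + 3x
Δ (M_x E_{1}) f = -3x^5 - (25/2)x^4 - 16x^3 - (5/2)x^2 + 14x + 10
[M_x E_{1}, Δ] f = (1/2)x^5 + (7/2)x^4 + 8x^3 + 5x^2 - 7x - 10


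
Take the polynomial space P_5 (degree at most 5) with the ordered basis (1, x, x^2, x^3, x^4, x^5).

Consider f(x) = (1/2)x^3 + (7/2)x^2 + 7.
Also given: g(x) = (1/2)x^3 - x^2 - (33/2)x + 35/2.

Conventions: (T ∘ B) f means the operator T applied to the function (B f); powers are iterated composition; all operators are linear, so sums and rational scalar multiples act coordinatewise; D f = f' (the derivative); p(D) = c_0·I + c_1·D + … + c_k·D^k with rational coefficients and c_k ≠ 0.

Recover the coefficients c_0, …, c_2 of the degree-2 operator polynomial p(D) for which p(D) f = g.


c_0 = 1, c_1 = -3, c_2 = 3/2

D^0 f = (1/2)x^3 + (7/2)x^2 + 7
D^1 f = (3/2)x^2 + 7x
D^2 f = 3x + 7
matching coefficients of g against c_0 f + c_1 Df + … from the top degree down determines the c_i
solution: c_0 = 1, c_1 = -3, c_2 = 3/2


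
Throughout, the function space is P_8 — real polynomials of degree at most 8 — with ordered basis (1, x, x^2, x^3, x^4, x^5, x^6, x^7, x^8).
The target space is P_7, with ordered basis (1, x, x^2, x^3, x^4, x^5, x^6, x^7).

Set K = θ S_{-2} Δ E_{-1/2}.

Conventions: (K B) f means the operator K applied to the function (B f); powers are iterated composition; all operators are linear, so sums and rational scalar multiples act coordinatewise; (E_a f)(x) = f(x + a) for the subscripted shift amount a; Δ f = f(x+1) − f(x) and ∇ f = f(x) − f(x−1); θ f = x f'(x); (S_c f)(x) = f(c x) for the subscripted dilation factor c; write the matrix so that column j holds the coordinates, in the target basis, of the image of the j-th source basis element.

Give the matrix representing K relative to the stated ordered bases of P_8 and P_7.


the matrix is [[0, 0, 0, 0, 0, 0, 0, 0, 0]; [0, 0, -4, 0, -2, 0, -3/4, 0, -1/4]; [0, 0, 0, 24, 0, 20, 0, 21/2, 0]; [0, 0, 0, 0, -96, 0, -120, 0, -84]; [0, 0, 0, 0, 0, 320, 0, 560, 0]; [0, 0, 0, 0, 0, 0, -960, 0, -2240]; [0, 0, 0, 0, 0, 0, 0, 2688, 0]; [0, 0, 0, 0, 0, 0, 0, 0, -7168]] (rows listed top to bottom)

image of 1: 0
image of x: 0
image of x^2: -4x
image of x^3: 24x^2
image of x^4: -96x^3 - 2x
image of x^5: 320x^4 + 20x^2
image of x^6: -960x^5 - 120x^3 - (3/4)x
image of x^7: 2688x^6 + 560x^4 + (21/2)x^2
image of x^8: -7168x^7 - 2240x^5 - 84x^3 - (1/4)x
each image's coordinates form column j of the matrix


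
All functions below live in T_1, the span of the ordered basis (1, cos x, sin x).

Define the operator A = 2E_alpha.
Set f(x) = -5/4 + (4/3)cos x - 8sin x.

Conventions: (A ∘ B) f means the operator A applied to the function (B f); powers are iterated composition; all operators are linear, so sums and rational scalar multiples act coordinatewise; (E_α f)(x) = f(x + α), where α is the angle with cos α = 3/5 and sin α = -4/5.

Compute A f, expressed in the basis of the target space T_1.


g(x) = -5/2 + (72/5)cos x - (112/15)sin x

E_alpha f = -5/4 + (36/5)cos x - (56/15)sin x
(2E_alpha) f = -5/2 + (72/5)cos x - (112/15)sin x


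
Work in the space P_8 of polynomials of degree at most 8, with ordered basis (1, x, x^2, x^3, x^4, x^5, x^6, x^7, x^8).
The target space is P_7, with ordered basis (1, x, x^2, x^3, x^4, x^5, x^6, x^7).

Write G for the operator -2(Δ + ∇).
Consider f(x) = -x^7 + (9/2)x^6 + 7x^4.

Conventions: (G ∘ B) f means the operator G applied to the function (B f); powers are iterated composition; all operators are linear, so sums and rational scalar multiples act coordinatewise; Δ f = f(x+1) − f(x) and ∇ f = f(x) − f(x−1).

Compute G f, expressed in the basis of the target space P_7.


Δ f = -7x^6 + 6x^5 + (65/2)x^4 + 83x^3 + (177/2)x^2 + 48x + 21/2
∇ f = -7x^6 + 48x^5 - (205/2)x^4 + 153x^3 - (261/2)x^2 + 62x - 25/2
(Δ + ∇) f = -14x^6 + 54x^5 - 70x^4 + 236x^3 - 42x^2 + 110x - 2
(-2(Δ + ∇)) f = 28x^6 - 108x^5 + 140x^4 - 472x^3 + 84x^2 - 220x + 4

g(x) = 28x^6 - 108x^5 + 140x^4 - 472x^3 + 84x^2 - 220x + 4
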